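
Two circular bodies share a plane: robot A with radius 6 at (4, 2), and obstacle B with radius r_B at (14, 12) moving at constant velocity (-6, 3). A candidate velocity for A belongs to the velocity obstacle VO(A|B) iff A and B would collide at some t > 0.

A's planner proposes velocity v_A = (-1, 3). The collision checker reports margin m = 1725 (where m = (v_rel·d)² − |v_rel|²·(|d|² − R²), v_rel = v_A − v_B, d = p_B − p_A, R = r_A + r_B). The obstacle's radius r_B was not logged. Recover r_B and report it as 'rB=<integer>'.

m = 1725
d = (10, 10);  v_rel = (5, 0),  |v_rel|² = 25
v_rel×d = (5)·(10) − (0)·(10) = 50
since m = R²·25 − 50²:  R² = (2500 + 1725) / 25 = 169
R = √169 = 13  ⇒  r_B = 13 − 6 = 7

rB=7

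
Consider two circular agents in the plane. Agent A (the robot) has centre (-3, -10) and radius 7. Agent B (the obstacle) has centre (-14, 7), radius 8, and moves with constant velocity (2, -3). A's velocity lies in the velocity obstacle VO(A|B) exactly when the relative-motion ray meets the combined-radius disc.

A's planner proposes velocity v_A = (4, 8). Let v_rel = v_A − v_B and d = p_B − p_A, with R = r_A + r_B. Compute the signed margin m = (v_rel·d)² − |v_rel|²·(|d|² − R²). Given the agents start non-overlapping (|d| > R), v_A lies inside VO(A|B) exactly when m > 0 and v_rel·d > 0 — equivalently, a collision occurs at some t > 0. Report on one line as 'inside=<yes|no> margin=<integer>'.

d = (-11, 17),  |d|² = 410;  R = 7+8 = 15,  c = 410−15² = 185
v_rel = (2, 11),  |v_rel|² = 125;  v_rel·d = (2)·(-11) + (11)·(17) = 165
125·t² − 330·t + 185 = 0  ⇒  m = 165² − 125·185 = 4100
m = 4100 > 0,  v_rel·d = 165 > 0  ⇒  inside

inside=yes margin=4100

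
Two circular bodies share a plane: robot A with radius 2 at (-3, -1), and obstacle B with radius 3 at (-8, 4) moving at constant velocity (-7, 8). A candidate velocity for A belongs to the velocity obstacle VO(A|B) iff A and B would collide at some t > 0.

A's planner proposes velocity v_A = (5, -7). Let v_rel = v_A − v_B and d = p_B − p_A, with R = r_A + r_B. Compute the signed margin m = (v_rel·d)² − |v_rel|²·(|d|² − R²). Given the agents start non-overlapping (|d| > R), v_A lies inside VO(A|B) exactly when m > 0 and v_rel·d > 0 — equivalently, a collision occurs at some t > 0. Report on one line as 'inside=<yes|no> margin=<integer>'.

d = (-5, 5),  |d|² = 50;  R = 2+3 = 5,  c = 50−5² = 25
v_rel = (12, -15),  |v_rel|² = 369;  v_rel·d = (12)·(-5) + (-15)·(5) = -135
369·t² + 270·t + 25 = 0  ⇒  m = (-135)² − 369·25 = 9000
m = 9000 > 0,  v_rel·d = -135 < 0  ⇒  outside

inside=no margin=9000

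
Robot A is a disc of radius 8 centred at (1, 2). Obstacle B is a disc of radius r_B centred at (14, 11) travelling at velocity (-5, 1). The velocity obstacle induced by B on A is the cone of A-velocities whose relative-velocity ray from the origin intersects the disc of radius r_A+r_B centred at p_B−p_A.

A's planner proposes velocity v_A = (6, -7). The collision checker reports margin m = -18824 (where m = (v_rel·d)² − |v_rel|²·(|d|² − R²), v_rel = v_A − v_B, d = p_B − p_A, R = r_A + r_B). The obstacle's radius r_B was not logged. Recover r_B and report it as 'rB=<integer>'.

m = -18824
d = (13, 9);  v_rel = (11, -8),  |v_rel|² = 185
v_rel×d = (11)·(9) − (-8)·(13) = 203
since m = R²·185 − 203²:  R² = (41209 + -18824) / 185 = 121
R = √121 = 11  ⇒  r_B = 11 − 8 = 3

rB=3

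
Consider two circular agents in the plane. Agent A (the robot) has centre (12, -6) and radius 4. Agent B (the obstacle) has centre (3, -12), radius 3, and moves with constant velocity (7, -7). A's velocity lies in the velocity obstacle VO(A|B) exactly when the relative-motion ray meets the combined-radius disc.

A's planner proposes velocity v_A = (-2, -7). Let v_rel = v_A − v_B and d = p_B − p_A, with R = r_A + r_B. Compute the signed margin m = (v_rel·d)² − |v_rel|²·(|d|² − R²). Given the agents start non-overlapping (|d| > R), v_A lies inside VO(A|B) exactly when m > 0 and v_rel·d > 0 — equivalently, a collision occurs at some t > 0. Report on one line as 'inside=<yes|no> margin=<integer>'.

d = (-9, -6),  |d|² = 117;  R = 4+3 = 7,  c = 117−7² = 68
v_rel = (-9, 0),  |v_rel|² = 81;  v_rel·d = (-9)·(-9) + (0)·(-6) = 81
81·t² − 162·t + 68 = 0  ⇒  m = 81² − 81·68 = 1053
m = 1053 > 0,  v_rel·d = 81 > 0  ⇒  inside

inside=yes margin=1053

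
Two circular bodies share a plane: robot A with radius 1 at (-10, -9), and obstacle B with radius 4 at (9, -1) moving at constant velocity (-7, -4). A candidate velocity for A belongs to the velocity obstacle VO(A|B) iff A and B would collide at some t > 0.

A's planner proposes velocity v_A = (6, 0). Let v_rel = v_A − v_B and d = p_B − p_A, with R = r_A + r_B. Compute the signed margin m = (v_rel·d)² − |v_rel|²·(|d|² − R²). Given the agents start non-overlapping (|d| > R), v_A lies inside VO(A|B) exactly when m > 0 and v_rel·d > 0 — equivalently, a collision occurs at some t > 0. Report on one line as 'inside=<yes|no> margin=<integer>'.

d = (19, 8),  |d|² = 425;  R = 1+4 = 5,  c = 425−5² = 400
v_rel = (13, 4),  |v_rel|² = 185;  v_rel·d = (13)·(19) + (4)·(8) = 279
185·t² − 558·t + 400 = 0  ⇒  m = 279² − 185·400 = 3841
m = 3841 > 0,  v_rel·d = 279 > 0  ⇒  inside

inside=yes margin=3841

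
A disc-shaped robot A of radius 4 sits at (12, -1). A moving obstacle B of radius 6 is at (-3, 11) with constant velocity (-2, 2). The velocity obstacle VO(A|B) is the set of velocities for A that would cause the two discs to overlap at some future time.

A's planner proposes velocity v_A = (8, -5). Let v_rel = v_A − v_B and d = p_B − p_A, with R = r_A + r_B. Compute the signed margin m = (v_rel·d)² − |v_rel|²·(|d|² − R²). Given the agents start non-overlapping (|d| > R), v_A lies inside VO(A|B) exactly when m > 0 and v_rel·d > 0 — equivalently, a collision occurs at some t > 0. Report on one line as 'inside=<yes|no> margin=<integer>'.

d = (-15, 12),  |d|² = 369;  R = 4+6 = 10,  c = 369−10² = 269
v_rel = (10, -7),  |v_rel|² = 149;  v_rel·d = (10)·(-15) + (-7)·(12) = -234
149·t² + 468·t + 269 = 0  ⇒  m = (-234)² − 149·269 = 14675
m = 14675 > 0,  v_rel·d = -234 < 0  ⇒  outside

inside=no margin=14675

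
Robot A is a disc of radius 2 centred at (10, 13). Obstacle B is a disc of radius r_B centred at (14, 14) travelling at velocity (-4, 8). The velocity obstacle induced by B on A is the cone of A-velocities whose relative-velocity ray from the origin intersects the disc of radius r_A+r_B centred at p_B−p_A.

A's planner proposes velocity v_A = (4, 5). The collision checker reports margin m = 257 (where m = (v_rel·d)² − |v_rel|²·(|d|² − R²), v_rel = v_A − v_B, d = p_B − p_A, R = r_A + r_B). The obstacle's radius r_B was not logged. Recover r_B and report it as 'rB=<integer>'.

m = 257
d = (4, 1);  v_rel = (8, -3),  |v_rel|² = 73
v_rel×d = (8)·(1) − (-3)·(4) = 20
since m = R²·73 − 20²:  R² = (400 + 257) / 73 = 9
R = √9 = 3  ⇒  r_B = 3 − 2 = 1

rB=1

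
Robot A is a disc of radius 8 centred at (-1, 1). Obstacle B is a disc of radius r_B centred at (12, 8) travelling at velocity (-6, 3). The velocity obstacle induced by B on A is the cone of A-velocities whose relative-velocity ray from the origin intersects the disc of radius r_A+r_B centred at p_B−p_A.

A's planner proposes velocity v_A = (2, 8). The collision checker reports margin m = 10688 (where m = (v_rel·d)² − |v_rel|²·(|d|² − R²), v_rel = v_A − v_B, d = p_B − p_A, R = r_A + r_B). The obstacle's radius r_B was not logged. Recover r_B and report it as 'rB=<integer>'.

m = 10688
d = (13, 7);  v_rel = (8, 5),  |v_rel|² = 89
v_rel×d = (8)·(7) − (5)·(13) = -9
since m = R²·89 − (-9)²:  R² = (81 + 10688) / 89 = 121
R = √121 = 11  ⇒  r_B = 11 − 8 = 3

rB=3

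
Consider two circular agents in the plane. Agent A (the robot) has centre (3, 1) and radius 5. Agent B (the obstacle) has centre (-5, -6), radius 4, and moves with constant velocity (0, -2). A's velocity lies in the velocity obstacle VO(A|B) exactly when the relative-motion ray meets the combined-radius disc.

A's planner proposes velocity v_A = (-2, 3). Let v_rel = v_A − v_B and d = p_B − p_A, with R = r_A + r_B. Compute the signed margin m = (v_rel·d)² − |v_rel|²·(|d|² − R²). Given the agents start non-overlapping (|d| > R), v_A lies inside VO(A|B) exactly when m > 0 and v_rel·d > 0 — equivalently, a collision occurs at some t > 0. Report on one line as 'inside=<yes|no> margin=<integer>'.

d = (-8, -7),  |d|² = 113;  R = 5+4 = 9,  c = 113−9² = 32
v_rel = (-2, 5),  |v_rel|² = 29;  v_rel·d = (-2)·(-8) + (5)·(-7) = -19
29·t² + 38·t + 32 = 0  ⇒  m = (-19)² − 29·32 = -567
m = -567 < 0,  v_rel·d = -19 < 0  ⇒  outside

inside=no margin=-567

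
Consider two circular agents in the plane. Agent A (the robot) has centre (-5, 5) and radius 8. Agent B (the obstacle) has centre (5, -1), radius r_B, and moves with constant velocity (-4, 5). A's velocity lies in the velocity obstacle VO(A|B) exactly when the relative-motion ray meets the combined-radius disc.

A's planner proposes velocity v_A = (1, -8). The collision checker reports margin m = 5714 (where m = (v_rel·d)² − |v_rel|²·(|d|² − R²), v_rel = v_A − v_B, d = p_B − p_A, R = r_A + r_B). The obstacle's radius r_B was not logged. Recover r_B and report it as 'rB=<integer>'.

m = 5714
d = (10, -6);  v_rel = (5, -13),  |v_rel|² = 194
v_rel×d = (5)·(-6) − (-13)·(10) = 100
since m = R²·194 − 100²:  R² = (10000 + 5714) / 194 = 81
R = √81 = 9  ⇒  r_B = 9 − 8 = 1

rB=1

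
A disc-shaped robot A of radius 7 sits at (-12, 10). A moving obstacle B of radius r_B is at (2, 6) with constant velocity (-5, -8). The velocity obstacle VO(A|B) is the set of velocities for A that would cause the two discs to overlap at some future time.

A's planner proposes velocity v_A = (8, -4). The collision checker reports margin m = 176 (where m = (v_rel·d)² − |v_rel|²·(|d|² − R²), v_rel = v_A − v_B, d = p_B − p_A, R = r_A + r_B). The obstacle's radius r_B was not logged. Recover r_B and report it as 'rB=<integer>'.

m = 176
d = (14, -4);  v_rel = (13, 4),  |v_rel|² = 185
v_rel×d = (13)·(-4) − (4)·(14) = -108
since m = R²·185 − (-108)²:  R² = (11664 + 176) / 185 = 64
R = √64 = 8  ⇒  r_B = 8 − 7 = 1

rB=1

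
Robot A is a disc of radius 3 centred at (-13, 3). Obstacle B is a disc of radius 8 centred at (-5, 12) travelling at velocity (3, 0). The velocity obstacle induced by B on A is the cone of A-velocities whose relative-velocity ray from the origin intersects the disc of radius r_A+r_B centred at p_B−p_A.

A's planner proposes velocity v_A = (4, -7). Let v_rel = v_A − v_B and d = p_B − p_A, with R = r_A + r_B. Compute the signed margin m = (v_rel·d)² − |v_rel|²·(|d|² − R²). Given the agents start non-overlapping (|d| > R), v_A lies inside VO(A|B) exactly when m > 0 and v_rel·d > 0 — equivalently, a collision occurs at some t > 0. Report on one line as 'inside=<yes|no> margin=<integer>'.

d = (8, 9),  |d|² = 145;  R = 3+8 = 11,  c = 145−11² = 24
v_rel = (1, -7),  |v_rel|² = 50;  v_rel·d = (1)·(8) + (-7)·(9) = -55
50·t² + 110·t + 24 = 0  ⇒  m = (-55)² − 50·24 = 1825
m = 1825 > 0,  v_rel·d = -55 < 0  ⇒  outside

inside=no margin=1825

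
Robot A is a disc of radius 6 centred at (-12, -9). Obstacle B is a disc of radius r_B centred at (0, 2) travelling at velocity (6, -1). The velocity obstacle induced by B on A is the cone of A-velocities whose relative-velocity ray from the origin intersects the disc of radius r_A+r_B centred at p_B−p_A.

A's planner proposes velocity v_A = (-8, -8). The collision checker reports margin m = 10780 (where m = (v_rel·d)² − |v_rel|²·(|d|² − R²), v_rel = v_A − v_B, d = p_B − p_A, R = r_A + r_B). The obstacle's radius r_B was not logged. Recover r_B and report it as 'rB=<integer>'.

m = 10780
d = (12, 11);  v_rel = (-14, -7),  |v_rel|² = 245
v_rel×d = (-14)·(11) − (-7)·(12) = -70
since m = R²·245 − (-70)²:  R² = (4900 + 10780) / 245 = 64
R = √64 = 8  ⇒  r_B = 8 − 6 = 2

rB=2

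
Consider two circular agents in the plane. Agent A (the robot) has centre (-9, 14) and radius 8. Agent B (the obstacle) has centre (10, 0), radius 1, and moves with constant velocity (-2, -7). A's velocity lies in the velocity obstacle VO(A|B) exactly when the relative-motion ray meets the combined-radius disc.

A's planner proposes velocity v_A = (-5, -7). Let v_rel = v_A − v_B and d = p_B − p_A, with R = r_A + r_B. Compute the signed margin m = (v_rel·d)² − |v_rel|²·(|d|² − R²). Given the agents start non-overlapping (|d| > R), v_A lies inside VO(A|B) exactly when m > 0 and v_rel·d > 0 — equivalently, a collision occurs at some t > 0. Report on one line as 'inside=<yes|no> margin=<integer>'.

d = (19, -14),  |d|² = 557;  R = 8+1 = 9,  c = 557−9² = 476
v_rel = (-3, 0),  |v_rel|² = 9;  v_rel·d = (-3)·(19) + (0)·(-14) = -57
9·t² + 114·t + 476 = 0  ⇒  m = (-57)² − 9·476 = -1035
m = -1035 < 0,  v_rel·d = -57 < 0  ⇒  outside

inside=no margin=-1035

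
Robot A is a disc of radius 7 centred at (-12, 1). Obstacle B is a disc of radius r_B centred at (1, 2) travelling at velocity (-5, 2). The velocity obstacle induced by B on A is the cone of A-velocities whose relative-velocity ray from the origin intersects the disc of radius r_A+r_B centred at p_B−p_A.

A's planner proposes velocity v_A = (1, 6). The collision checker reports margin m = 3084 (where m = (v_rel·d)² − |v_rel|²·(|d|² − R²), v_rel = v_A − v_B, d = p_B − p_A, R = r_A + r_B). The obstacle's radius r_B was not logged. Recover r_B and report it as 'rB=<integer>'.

m = 3084
d = (13, 1);  v_rel = (6, 4),  |v_rel|² = 52
v_rel×d = (6)·(1) − (4)·(13) = -46
since m = R²·52 − (-46)²:  R² = (2116 + 3084) / 52 = 100
R = √100 = 10  ⇒  r_B = 10 − 7 = 3

rB=3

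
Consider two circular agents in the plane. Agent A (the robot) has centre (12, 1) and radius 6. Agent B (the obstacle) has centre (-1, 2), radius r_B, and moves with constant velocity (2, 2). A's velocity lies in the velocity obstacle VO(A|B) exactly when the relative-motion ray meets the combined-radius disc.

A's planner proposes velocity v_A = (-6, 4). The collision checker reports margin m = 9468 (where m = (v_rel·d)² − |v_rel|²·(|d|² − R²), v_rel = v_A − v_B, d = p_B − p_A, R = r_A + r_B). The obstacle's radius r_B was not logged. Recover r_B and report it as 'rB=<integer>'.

m = 9468
d = (-13, 1);  v_rel = (-8, 2),  |v_rel|² = 68
v_rel×d = (-8)·(1) − (2)·(-13) = 18
since m = R²·68 − 18²:  R² = (324 + 9468) / 68 = 144
R = √144 = 12  ⇒  r_B = 12 − 6 = 6

rB=6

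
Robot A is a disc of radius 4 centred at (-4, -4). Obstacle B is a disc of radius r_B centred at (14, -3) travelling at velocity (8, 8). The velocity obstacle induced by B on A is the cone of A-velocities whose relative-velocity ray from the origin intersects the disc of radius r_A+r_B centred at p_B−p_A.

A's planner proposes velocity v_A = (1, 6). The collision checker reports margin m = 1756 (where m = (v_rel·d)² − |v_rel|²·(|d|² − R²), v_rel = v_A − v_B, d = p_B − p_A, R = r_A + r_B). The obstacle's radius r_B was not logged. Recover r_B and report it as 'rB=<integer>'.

m = 1756
d = (18, 1);  v_rel = (-7, -2),  |v_rel|² = 53
v_rel×d = (-7)·(1) − (-2)·(18) = 29
since m = R²·53 − 29²:  R² = (841 + 1756) / 53 = 49
R = √49 = 7  ⇒  r_B = 7 − 4 = 3

rB=3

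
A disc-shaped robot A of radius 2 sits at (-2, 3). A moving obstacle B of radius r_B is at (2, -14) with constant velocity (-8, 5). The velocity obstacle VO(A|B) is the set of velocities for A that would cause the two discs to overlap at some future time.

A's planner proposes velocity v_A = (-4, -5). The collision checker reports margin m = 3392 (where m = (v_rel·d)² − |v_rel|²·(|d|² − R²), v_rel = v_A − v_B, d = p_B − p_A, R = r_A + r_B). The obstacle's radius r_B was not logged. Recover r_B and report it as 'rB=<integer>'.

m = 3392
d = (4, -17);  v_rel = (4, -10),  |v_rel|² = 116
v_rel×d = (4)·(-17) − (-10)·(4) = -28
since m = R²·116 − (-28)²:  R² = (784 + 3392) / 116 = 36
R = √36 = 6  ⇒  r_B = 6 − 2 = 4

rB=4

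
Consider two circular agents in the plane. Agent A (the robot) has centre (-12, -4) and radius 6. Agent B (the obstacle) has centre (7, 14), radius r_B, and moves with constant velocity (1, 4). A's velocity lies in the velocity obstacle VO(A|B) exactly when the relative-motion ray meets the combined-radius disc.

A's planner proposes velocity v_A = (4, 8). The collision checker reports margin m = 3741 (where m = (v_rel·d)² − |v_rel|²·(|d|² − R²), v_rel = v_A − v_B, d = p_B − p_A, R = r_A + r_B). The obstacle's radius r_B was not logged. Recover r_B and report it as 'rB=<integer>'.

m = 3741
d = (19, 18);  v_rel = (3, 4),  |v_rel|² = 25
v_rel×d = (3)·(18) − (4)·(19) = -22
since m = R²·25 − (-22)²:  R² = (484 + 3741) / 25 = 169
R = √169 = 13  ⇒  r_B = 13 − 6 = 7

rB=7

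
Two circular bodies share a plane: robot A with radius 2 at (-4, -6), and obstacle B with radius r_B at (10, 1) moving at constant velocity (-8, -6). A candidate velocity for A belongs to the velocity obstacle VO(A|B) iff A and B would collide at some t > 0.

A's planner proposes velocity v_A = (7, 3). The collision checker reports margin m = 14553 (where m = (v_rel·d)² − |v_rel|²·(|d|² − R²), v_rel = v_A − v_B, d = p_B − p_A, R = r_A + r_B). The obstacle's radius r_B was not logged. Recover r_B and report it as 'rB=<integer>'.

m = 14553
d = (14, 7);  v_rel = (15, 9),  |v_rel|² = 306
v_rel×d = (15)·(7) − (9)·(14) = -21
since m = R²·306 − (-21)²:  R² = (441 + 14553) / 306 = 49
R = √49 = 7  ⇒  r_B = 7 − 2 = 5

rB=5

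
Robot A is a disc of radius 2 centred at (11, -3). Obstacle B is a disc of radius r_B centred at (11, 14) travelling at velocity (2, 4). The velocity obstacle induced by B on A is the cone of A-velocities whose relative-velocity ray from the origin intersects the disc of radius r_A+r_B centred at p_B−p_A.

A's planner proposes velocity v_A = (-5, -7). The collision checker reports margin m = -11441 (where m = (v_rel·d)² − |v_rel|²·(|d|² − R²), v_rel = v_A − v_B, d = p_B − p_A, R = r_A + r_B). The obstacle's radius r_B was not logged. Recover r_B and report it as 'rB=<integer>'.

m = -11441
d = (0, 17);  v_rel = (-7, -11),  |v_rel|² = 170
v_rel×d = (-7)·(17) − (-11)·(0) = -119
since m = R²·170 − (-119)²:  R² = (14161 + -11441) / 170 = 16
R = √16 = 4  ⇒  r_B = 4 − 2 = 2

rB=2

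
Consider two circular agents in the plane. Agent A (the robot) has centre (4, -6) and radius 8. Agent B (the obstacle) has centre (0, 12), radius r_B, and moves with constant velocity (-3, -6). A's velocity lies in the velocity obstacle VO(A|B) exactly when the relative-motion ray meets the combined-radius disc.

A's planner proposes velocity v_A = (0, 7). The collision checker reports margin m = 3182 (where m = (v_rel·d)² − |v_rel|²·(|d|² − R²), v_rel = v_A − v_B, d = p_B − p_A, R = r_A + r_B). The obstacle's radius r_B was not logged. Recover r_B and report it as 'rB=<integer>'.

m = 3182
d = (-4, 18);  v_rel = (3, 13),  |v_rel|² = 178
v_rel×d = (3)·(18) − (13)·(-4) = 106
since m = R²·178 − 106²:  R² = (11236 + 3182) / 178 = 81
R = √81 = 9  ⇒  r_B = 9 − 8 = 1

rB=1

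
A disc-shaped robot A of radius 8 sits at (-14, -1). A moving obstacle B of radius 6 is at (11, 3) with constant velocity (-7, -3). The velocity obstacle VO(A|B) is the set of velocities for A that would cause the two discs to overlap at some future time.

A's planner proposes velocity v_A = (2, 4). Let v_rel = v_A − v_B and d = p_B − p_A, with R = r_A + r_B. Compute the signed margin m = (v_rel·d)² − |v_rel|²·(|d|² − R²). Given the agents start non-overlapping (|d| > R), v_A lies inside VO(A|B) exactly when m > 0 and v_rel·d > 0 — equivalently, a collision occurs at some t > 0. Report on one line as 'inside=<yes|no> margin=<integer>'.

d = (25, 4),  |d|² = 641;  R = 8+6 = 14,  c = 641−14² = 445
v_rel = (9, 7),  |v_rel|² = 130;  v_rel·d = (9)·(25) + (7)·(4) = 253
130·t² − 506·t + 445 = 0  ⇒  m = 253² − 130·445 = 6159
m = 6159 > 0,  v_rel·d = 253 > 0  ⇒  inside

inside=yes margin=6159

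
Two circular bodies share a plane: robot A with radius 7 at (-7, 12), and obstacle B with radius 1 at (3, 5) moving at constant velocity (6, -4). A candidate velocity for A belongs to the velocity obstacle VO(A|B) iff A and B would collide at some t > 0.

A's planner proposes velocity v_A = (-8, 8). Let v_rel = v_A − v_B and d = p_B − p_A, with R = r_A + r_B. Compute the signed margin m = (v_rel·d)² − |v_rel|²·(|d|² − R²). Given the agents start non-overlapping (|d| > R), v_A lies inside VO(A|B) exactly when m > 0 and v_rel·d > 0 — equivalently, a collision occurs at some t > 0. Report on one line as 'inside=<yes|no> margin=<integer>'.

d = (10, -7),  |d|² = 149;  R = 7+1 = 8,  c = 149−8² = 85
v_rel = (-14, 12),  |v_rel|² = 340;  v_rel·d = (-14)·(10) + (12)·(-7) = -224
340·t² + 448·t + 85 = 0  ⇒  m = (-224)² − 340·85 = 21276
m = 21276 > 0,  v_rel·d = -224 < 0  ⇒  outside

inside=no margin=21276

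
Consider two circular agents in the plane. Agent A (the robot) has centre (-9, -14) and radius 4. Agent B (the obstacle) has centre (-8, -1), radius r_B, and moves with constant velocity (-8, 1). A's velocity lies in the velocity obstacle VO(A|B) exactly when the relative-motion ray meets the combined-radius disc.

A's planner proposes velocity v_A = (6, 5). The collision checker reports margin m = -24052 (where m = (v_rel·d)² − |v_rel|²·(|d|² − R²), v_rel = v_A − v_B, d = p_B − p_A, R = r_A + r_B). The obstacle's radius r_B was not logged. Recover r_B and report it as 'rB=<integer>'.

m = -24052
d = (1, 13);  v_rel = (14, 4),  |v_rel|² = 212
v_rel×d = (14)·(13) − (4)·(1) = 178
since m = R²·212 − 178²:  R² = (31684 + -24052) / 212 = 36
R = √36 = 6  ⇒  r_B = 6 − 4 = 2

rB=2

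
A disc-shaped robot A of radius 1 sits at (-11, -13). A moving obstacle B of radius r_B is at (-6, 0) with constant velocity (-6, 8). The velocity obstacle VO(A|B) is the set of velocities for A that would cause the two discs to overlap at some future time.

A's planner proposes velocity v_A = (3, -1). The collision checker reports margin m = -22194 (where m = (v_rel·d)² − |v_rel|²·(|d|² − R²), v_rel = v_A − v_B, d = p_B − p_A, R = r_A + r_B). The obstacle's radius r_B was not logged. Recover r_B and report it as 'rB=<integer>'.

m = -22194
d = (5, 13);  v_rel = (9, -9),  |v_rel|² = 162
v_rel×d = (9)·(13) − (-9)·(5) = 162
since m = R²·162 − 162²:  R² = (26244 + -22194) / 162 = 25
R = √25 = 5  ⇒  r_B = 5 − 1 = 4

rB=4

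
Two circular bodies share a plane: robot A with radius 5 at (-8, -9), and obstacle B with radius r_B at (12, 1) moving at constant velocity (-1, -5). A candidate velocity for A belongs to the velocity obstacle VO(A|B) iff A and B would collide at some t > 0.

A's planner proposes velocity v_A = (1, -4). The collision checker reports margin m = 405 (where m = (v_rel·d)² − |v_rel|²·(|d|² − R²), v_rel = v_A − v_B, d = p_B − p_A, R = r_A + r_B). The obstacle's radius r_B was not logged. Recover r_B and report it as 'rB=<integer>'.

m = 405
d = (20, 10);  v_rel = (2, 1),  |v_rel|² = 5
v_rel×d = (2)·(10) − (1)·(20) = 0
since m = R²·5 − 0²:  R² = (0 + 405) / 5 = 81
R = √81 = 9  ⇒  r_B = 9 − 5 = 4

rB=4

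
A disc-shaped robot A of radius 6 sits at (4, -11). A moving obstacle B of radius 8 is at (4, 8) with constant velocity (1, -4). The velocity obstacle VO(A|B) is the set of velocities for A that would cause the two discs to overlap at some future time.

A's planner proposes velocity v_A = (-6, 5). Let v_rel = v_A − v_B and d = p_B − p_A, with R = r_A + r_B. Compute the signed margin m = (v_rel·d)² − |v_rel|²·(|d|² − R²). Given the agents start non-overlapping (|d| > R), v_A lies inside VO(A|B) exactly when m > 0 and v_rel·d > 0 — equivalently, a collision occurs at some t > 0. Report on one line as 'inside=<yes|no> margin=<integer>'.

d = (0, 19),  |d|² = 361;  R = 6+8 = 14,  c = 361−14² = 165
v_rel = (-7, 9),  |v_rel|² = 130;  v_rel·d = (-7)·(0) + (9)·(19) = 171
130·t² − 342·t + 165 = 0  ⇒  m = 171² − 130·165 = 7791
m = 7791 > 0,  v_rel·d = 171 > 0  ⇒  inside

inside=yes margin=7791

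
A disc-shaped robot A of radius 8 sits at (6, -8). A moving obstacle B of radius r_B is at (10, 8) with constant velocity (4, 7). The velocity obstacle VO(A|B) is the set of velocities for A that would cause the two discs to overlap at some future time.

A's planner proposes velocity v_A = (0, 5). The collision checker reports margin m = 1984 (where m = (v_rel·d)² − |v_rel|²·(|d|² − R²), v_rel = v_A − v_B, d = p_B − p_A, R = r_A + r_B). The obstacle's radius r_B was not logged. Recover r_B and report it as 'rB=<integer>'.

m = 1984
d = (4, 16);  v_rel = (-4, -2),  |v_rel|² = 20
v_rel×d = (-4)·(16) − (-2)·(4) = -56
since m = R²·20 − (-56)²:  R² = (3136 + 1984) / 20 = 256
R = √256 = 16  ⇒  r_B = 16 − 8 = 8

rB=8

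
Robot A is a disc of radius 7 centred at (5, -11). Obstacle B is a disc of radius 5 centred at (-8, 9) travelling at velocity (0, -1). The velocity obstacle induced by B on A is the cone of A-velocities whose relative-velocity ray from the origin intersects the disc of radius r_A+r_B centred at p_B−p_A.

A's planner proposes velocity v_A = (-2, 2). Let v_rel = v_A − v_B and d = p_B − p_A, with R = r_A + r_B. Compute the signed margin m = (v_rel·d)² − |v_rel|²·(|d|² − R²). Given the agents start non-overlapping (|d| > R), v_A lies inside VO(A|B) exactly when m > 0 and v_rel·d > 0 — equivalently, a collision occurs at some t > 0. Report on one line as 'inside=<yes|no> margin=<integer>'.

d = (-13, 20),  |d|² = 569;  R = 7+5 = 12,  c = 569−12² = 425
v_rel = (-2, 3),  |v_rel|² = 13;  v_rel·d = (-2)·(-13) + (3)·(20) = 86
13·t² − 172·t + 425 = 0  ⇒  m = 86² − 13·425 = 1871
m = 1871 > 0,  v_rel·d = 86 > 0  ⇒  inside

inside=yes margin=1871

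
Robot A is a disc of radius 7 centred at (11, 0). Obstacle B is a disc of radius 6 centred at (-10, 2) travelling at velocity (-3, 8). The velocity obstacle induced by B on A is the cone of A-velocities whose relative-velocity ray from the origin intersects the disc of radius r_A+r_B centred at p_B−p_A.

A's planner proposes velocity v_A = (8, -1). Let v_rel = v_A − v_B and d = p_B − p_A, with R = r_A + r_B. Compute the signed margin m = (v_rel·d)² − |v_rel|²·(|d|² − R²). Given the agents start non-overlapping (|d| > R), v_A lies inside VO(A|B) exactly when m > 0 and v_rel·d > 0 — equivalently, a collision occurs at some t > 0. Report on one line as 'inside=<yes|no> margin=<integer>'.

d = (-21, 2),  |d|² = 445;  R = 7+6 = 13,  c = 445−13² = 276
v_rel = (11, -9),  |v_rel|² = 202;  v_rel·d = (11)·(-21) + (-9)·(2) = -249
202·t² + 498·t + 276 = 0  ⇒  m = (-249)² − 202·276 = 6249
m = 6249 > 0,  v_rel·d = -249 < 0  ⇒  outside

inside=no margin=6249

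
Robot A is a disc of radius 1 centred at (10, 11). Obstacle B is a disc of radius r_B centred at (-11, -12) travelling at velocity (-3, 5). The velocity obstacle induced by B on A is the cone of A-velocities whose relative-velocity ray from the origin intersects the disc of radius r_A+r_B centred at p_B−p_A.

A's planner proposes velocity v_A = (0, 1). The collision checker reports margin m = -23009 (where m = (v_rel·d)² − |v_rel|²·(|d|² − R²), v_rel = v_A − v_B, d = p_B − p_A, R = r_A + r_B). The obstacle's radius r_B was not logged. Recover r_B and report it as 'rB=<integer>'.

m = -23009
d = (-21, -23);  v_rel = (3, -4),  |v_rel|² = 25
v_rel×d = (3)·(-23) − (-4)·(-21) = -153
since m = R²·25 − (-153)²:  R² = (23409 + -23009) / 25 = 16
R = √16 = 4  ⇒  r_B = 4 − 1 = 3

rB=3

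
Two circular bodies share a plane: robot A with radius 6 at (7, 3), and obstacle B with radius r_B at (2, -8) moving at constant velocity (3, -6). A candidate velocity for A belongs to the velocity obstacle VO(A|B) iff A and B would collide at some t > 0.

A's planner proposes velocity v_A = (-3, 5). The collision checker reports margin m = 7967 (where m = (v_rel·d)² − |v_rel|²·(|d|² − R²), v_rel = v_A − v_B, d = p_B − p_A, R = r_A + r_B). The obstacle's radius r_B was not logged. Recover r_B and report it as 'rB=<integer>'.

m = 7967
d = (-5, -11);  v_rel = (-6, 11),  |v_rel|² = 157
v_rel×d = (-6)·(-11) − (11)·(-5) = 121
since m = R²·157 − 121²:  R² = (14641 + 7967) / 157 = 144
R = √144 = 12  ⇒  r_B = 12 − 6 = 6

rB=6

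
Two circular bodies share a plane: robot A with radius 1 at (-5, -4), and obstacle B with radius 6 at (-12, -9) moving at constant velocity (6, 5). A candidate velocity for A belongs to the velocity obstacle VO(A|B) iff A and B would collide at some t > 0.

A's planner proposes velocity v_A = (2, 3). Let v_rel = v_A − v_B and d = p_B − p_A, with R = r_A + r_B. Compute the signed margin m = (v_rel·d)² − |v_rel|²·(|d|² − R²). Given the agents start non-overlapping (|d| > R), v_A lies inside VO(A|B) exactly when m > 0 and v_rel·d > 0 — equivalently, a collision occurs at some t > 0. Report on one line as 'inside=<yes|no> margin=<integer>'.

d = (-7, -5),  |d|² = 74;  R = 1+6 = 7,  c = 74−7² = 25
v_rel = (-4, -2),  |v_rel|² = 20;  v_rel·d = (-4)·(-7) + (-2)·(-5) = 38
20·t² − 76·t + 25 = 0  ⇒  m = 38² − 20·25 = 944
m = 944 > 0,  v_rel·d = 38 > 0  ⇒  inside

inside=yes margin=944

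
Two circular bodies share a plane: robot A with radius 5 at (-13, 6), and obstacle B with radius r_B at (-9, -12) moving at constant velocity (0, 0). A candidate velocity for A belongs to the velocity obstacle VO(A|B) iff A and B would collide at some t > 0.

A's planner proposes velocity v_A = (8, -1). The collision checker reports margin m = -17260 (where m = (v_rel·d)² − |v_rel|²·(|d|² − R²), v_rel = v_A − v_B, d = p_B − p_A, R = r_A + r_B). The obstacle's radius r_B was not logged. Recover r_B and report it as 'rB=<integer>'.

m = -17260
d = (4, -18);  v_rel = (8, -1),  |v_rel|² = 65
v_rel×d = (8)·(-18) − (-1)·(4) = -140
since m = R²·65 − (-140)²:  R² = (19600 + -17260) / 65 = 36
R = √36 = 6  ⇒  r_B = 6 − 5 = 1

rB=1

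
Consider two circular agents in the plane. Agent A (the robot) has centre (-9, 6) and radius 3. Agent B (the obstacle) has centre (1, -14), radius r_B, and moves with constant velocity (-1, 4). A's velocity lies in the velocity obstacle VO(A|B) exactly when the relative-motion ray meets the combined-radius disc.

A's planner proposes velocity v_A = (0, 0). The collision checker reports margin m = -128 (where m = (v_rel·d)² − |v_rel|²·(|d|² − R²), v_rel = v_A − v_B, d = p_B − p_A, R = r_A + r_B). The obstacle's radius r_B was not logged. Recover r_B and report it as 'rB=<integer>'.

m = -128
d = (10, -20);  v_rel = (1, -4),  |v_rel|² = 17
v_rel×d = (1)·(-20) − (-4)·(10) = 20
since m = R²·17 − 20²:  R² = (400 + -128) / 17 = 16
R = √16 = 4  ⇒  r_B = 4 − 3 = 1

rB=1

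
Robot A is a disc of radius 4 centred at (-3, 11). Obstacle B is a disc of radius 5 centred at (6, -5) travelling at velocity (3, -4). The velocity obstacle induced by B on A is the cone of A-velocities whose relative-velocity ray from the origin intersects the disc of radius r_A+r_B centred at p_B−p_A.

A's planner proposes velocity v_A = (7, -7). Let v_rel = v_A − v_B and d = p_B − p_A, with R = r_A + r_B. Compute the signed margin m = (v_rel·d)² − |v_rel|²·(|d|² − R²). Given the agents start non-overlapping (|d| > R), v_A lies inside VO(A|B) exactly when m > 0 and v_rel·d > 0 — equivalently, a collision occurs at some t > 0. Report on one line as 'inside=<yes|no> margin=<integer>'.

d = (9, -16),  |d|² = 337;  R = 4+5 = 9,  c = 337−9² = 256
v_rel = (4, -3),  |v_rel|² = 25;  v_rel·d = (4)·(9) + (-3)·(-16) = 84
25·t² − 168·t + 256 = 0  ⇒  m = 84² − 25·256 = 656
m = 656 > 0,  v_rel·d = 84 > 0  ⇒  inside

inside=yes margin=656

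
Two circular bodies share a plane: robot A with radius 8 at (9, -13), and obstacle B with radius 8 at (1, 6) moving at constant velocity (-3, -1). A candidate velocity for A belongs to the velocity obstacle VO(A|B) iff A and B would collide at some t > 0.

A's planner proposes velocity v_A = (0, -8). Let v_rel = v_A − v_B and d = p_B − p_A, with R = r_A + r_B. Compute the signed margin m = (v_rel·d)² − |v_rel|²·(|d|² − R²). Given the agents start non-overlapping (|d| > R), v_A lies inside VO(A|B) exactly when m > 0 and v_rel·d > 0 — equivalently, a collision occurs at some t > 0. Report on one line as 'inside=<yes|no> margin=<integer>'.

d = (-8, 19),  |d|² = 425;  R = 8+8 = 16,  c = 425−16² = 169
v_rel = (3, -7),  |v_rel|² = 58;  v_rel·d = (3)·(-8) + (-7)·(19) = -157
58·t² + 314·t + 169 = 0  ⇒  m = (-157)² − 58·169 = 14847
m = 14847 > 0,  v_rel·d = -157 < 0  ⇒  outside

inside=no margin=14847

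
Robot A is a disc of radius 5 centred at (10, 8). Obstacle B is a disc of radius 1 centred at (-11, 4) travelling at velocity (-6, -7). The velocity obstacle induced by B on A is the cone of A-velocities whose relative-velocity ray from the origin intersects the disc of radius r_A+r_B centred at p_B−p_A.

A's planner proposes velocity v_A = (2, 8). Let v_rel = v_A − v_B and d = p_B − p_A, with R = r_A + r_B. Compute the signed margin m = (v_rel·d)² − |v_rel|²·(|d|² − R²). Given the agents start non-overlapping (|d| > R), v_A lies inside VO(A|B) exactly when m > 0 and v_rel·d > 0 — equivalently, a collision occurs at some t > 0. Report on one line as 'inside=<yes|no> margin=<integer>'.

d = (-21, -4),  |d|² = 457;  R = 5+1 = 6,  c = 457−6² = 421
v_rel = (8, 15),  |v_rel|² = 289;  v_rel·d = (8)·(-21) + (15)·(-4) = -228
289·t² + 456·t + 421 = 0  ⇒  m = (-228)² − 289·421 = -69685
m = -69685 < 0,  v_rel·d = -228 < 0  ⇒  outside

inside=no margin=-69685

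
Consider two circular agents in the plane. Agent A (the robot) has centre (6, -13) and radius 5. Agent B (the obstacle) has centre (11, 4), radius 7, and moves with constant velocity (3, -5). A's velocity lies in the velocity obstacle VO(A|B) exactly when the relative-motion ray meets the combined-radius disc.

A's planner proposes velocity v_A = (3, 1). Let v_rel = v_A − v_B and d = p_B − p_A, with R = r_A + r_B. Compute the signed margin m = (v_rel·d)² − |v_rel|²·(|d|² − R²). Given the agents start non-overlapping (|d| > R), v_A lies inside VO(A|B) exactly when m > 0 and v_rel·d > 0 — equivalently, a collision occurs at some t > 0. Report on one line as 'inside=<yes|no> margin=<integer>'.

d = (5, 17),  |d|² = 314;  R = 5+7 = 12,  c = 314−12² = 170
v_rel = (0, 6),  |v_rel|² = 36;  v_rel·d = (0)·(5) + (6)·(17) = 102
36·t² − 204·t + 170 = 0  ⇒  m = 102² − 36·170 = 4284
m = 4284 > 0,  v_rel·d = 102 > 0  ⇒  inside

inside=yes margin=4284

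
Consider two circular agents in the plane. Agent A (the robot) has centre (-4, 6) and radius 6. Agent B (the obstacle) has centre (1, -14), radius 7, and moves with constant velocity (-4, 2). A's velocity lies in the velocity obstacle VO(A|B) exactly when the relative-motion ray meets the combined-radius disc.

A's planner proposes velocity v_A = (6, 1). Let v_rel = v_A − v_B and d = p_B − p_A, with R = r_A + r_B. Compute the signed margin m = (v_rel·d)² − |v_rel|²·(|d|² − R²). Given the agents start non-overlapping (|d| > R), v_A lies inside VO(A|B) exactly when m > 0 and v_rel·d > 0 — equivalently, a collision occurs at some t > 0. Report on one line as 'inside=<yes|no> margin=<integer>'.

d = (5, -20),  |d|² = 425;  R = 6+7 = 13,  c = 425−13² = 256
v_rel = (10, -1),  |v_rel|² = 101;  v_rel·d = (10)·(5) + (-1)·(-20) = 70
101·t² − 140·t + 256 = 0  ⇒  m = 70² − 101·256 = -20956
m = -20956 < 0,  v_rel·d = 70 > 0  ⇒  outside

inside=no margin=-20956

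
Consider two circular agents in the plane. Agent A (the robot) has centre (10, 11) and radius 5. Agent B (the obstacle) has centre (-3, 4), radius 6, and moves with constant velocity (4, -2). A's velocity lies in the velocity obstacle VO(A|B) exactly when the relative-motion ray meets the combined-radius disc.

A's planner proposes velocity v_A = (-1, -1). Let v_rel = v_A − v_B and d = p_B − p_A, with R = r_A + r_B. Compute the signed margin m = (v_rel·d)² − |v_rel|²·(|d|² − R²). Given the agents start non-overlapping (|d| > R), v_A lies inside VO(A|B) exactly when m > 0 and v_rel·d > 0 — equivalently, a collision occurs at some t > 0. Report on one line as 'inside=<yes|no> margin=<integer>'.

d = (-13, -7),  |d|² = 218;  R = 5+6 = 11,  c = 218−11² = 97
v_rel = (-5, 1),  |v_rel|² = 26;  v_rel·d = (-5)·(-13) + (1)·(-7) = 58
26·t² − 116·t + 97 = 0  ⇒  m = 58² − 26·97 = 842
m = 842 > 0,  v_rel·d = 58 > 0  ⇒  inside

inside=yes margin=842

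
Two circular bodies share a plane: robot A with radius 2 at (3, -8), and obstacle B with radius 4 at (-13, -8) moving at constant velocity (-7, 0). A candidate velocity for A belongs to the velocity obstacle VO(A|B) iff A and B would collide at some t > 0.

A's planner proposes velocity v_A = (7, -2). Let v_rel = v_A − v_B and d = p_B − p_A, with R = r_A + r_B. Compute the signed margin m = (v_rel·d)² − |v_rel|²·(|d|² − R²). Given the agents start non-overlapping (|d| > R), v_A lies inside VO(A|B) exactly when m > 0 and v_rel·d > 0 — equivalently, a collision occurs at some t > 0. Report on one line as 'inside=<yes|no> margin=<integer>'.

d = (-16, 0),  |d|² = 256;  R = 2+4 = 6,  c = 256−6² = 220
v_rel = (14, -2),  |v_rel|² = 200;  v_rel·d = (14)·(-16) + (-2)·(0) = -224
200·t² + 448·t + 220 = 0  ⇒  m = (-224)² − 200·220 = 6176
m = 6176 > 0,  v_rel·d = -224 < 0  ⇒  outside

inside=no margin=6176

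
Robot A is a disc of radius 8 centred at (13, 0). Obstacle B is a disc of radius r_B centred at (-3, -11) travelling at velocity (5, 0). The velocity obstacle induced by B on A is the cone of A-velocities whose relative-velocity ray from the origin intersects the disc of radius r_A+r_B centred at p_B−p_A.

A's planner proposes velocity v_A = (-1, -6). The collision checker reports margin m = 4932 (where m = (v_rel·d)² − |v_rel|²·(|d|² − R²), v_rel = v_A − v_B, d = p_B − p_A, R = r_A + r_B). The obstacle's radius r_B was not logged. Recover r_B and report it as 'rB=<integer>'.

m = 4932
d = (-16, -11);  v_rel = (-6, -6),  |v_rel|² = 72
v_rel×d = (-6)·(-11) − (-6)·(-16) = -30
since m = R²·72 − (-30)²:  R² = (900 + 4932) / 72 = 81
R = √81 = 9  ⇒  r_B = 9 − 8 = 1

rB=1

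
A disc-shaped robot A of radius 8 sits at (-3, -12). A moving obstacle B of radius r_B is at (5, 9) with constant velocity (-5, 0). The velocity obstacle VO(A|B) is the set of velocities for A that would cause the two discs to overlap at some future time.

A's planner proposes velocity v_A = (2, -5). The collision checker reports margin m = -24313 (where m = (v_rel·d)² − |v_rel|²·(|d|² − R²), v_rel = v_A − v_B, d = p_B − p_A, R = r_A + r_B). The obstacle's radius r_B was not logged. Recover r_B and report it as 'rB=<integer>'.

m = -24313
d = (8, 21);  v_rel = (7, -5),  |v_rel|² = 74
v_rel×d = (7)·(21) − (-5)·(8) = 187
since m = R²·74 − 187²:  R² = (34969 + -24313) / 74 = 144
R = √144 = 12  ⇒  r_B = 12 − 8 = 4

rB=4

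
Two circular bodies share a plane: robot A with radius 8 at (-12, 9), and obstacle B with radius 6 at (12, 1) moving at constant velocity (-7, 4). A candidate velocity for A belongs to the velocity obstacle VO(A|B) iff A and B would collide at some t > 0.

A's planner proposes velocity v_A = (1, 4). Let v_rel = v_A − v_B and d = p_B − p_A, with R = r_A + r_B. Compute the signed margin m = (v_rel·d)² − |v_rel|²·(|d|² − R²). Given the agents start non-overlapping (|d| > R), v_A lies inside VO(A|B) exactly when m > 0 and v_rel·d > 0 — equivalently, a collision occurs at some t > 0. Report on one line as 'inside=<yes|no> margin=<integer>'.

d = (24, -8),  |d|² = 640;  R = 8+6 = 14,  c = 640−14² = 444
v_rel = (8, 0),  |v_rel|² = 64;  v_rel·d = (8)·(24) + (0)·(-8) = 192
64·t² − 384·t + 444 = 0  ⇒  m = 192² − 64·444 = 8448
m = 8448 > 0,  v_rel·d = 192 > 0  ⇒  inside

inside=yes margin=8448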